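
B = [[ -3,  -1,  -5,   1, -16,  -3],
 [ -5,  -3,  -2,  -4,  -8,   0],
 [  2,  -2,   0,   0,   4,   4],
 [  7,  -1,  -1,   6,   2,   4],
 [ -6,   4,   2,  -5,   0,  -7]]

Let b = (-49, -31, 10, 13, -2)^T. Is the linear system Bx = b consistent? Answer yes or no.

Row reduce the augmented matrix [B | b].
R2 ← R2 − (5/3)·R1: [0, -4/3, 19/3, -17/3, 56/3, 5, 152/3]
R3 ← R3 + (2/3)·R1: [0, -8/3, -10/3, 2/3, -20/3, 2, -68/3]
R4 ← R4 + (7/3)·R1: [0, -10/3, -38/3, 25/3, -106/3, -3, -304/3]
R5 ← R5 − (2)·R1: [0, 6, 12, -7, 32, -1, 96]
R3 ← R3 − (2)·R2: [0, 0, -16, 12, -44, -8, -124]
R4 ← R4 − (5/2)·R2: [0, 0, -57/2, 45/2, -82, -31/2, -228]
R5 ← R5 + (9/2)·R2: [0, 0, 81/2, -65/2, 116, 43/2, 324]
R4 ← R4 − (57/32)·R3: [0, 0, 0, 9/8, -29/8, -5/4, -57/8]
R5 ← R5 + (81/32)·R3: [0, 0, 0, -17/8, 37/8, 5/4, 81/8]
R5 ← R5 + (17/9)·R4: [0, 0, 0, 0, -20/9, -10/9, -10/3]
The echelon form has 5 nonzero rows, and every pivot lies in the first 6 columns, so rank(B) = rank([B|b]) = 5.
The system is consistent.

yes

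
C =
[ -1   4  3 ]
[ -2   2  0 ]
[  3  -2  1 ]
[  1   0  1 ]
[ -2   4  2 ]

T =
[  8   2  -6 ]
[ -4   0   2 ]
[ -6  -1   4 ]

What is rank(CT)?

2

First compute CT:
[[-42,  -5,  26],
 [-24,  -4,  16],
 [ 26,   5, -18],
 [  2,   1,  -2],
 [-44,  -6,  28]]
Now row reduce the product.
R2 ← R2 − (4/7)·R1: [0, -8/7, 8/7]
R3 ← R3 + (13/21)·R1: [0, 40/21, -40/21]
R4 ← R4 + (1/21)·R1: [0, 16/21, -16/21]
R5 ← R5 − (22/21)·R1: [0, -16/21, 16/21]
R3 ← R3 + (5/3)·R2: [0, 0, 0]
R4 ← R4 + (2/3)·R2: [0, 0, 0]
R5 ← R5 − (2/3)·R2: [0, 0, 0]
2 nonzero rows, so rank(CT) = 2.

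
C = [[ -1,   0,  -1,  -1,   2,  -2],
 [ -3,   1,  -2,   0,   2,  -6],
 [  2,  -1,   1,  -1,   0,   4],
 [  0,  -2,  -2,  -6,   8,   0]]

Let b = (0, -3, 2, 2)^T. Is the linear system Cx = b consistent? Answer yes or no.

no

Row reduce the augmented matrix [C | b].
R2 ← R2 − (3)·R1: [0, 1, 1, 3, -4, 0, -3]
R3 ← R3 + (2)·R1: [0, -1, -1, -3, 4, 0, 2]
R3 ← R3 + R2: [0, 0, 0, 0, 0, 0, -1]
R4 ← R4 + (2)·R2: [0, 0, 0, 0, 0, 0, -4]
R4 ← R4 − (4)·R3: [0, 0, 0, 0, 0, 0, 0]
The echelon form has 3 nonzero rows; the last pivot sits in the augmented column, so rank(C) = 2 but rank([C|b]) = 3.
Since the ranks differ, the system is inconsistent.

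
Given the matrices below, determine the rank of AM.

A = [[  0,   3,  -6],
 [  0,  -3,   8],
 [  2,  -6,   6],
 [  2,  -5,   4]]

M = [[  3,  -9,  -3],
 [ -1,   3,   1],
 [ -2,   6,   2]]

1

First compute AM:
[[  9, -27,  -9],
 [-13,  39,  13],
 [  0,   0,   0],
 [  3,  -9,  -3]]
Now row reduce the product.
R2 ← R2 + (13/9)·R1: [0, 0, 0]
R4 ← R4 − (1/3)·R1: [0, 0, 0]
1 nonzero row, so rank(AM) = 1.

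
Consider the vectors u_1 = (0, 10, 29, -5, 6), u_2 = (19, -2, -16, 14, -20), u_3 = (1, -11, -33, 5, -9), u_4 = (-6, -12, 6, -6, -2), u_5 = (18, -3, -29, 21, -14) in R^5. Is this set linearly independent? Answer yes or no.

Form the matrix with these vectors as rows and row reduce.
Swap R1 ↔ R2
R3 ← R3 − (1/19)·R1: [0, -207/19, -611/19, 81/19, -151/19]
R4 ← R4 + (6/19)·R1: [0, -240/19, 18/19, -30/19, -158/19]
R5 ← R5 − (18/19)·R1: [0, -21/19, -263/19, 147/19, 94/19]
R3 ← R3 + (207/190)·R2: [0, 0, -107/190, -45/38, -134/95]
R4 ← R4 + (24/19)·R2: [0, 0, 714/19, -150/19, -14/19]
R5 ← R5 + (21/190)·R2: [0, 0, -2021/190, 273/38, 533/95]
R4 ← R4 + (7140/107)·R3: [0, 0, 0, -9300/107, -10150/107]
R5 ← R5 − (2021/107)·R3: [0, 0, 0, 3162/107, 3451/107]
R5 ← R5 + (17/50)·R4: [0, 0, 0, 0, 0]
4 nonzero rows, so the 5 vectors span a space of dimension 4.
Since 4 < 5, the vectors are linearly dependent.

no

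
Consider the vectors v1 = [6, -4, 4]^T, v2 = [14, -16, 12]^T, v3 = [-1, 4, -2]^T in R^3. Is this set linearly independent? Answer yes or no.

no

Form the matrix with these vectors as rows and row reduce.
R2 ← R2 − (7/3)·R1: [0, -20/3, 8/3]
R3 ← R3 + (1/6)·R1: [0, 10/3, -4/3]
R3 ← R3 + (1/2)·R2: [0, 0, 0]
2 nonzero rows, so the 3 vectors span a space of dimension 2.
Since 2 < 3, the vectors are linearly dependent.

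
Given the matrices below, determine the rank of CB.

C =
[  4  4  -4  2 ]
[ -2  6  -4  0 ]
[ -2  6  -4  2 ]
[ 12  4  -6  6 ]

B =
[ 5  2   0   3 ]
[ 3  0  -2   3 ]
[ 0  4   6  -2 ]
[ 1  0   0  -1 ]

3

First compute CB:
[[ 34,  -8, -32,  30],
 [  8, -20, -36,  20],
 [ 10, -20, -36,  18],
 [ 78,   0, -44,  54]]
Now row reduce the product.
R2 ← R2 − (4/17)·R1: [0, -308/17, -484/17, 220/17]
R3 ← R3 − (5/17)·R1: [0, -300/17, -452/17, 156/17]
R4 ← R4 − (39/17)·R1: [0, 312/17, 500/17, -252/17]
R3 ← R3 − (75/77)·R2: [0, 0, 8/7, -24/7]
R4 ← R4 + (78/77)·R2: [0, 0, 4/7, -12/7]
R4 ← R4 − (1/2)·R3: [0, 0, 0, 0]
3 nonzero rows, so rank(CB) = 3.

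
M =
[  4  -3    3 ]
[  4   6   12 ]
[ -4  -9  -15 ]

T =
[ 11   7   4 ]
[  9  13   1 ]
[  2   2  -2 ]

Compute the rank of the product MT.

First compute MT:
[[ 23,  -5,   7],
 [122, 130,  -2],
 [-155, -175,   5]]
Now row reduce the product.
R2 ← R2 − (122/23)·R1: [0, 3600/23, -900/23]
R3 ← R3 + (155/23)·R1: [0, -4800/23, 1200/23]
R3 ← R3 + (4/3)·R2: [0, 0, 0]
2 nonzero rows, so rank(MT) = 2.

2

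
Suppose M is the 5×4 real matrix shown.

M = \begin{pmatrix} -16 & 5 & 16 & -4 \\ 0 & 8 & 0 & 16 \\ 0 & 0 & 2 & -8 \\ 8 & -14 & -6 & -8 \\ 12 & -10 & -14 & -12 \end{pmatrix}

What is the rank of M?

Row reduce to echelon form.
R4 ← R4 + (1/2)·R1: [0, -23/2, 2, -10]
R5 ← R5 + (3/4)·R1: [0, -25/4, -2, -15]
R4 ← R4 + (23/16)·R2: [0, 0, 2, 13]
R5 ← R5 + (25/32)·R2: [0, 0, -2, -5/2]
R4 ← R4 − R3: [0, 0, 0, 21]
R5 ← R5 + R3: [0, 0, 0, -21/2]
R5 ← R5 + (1/2)·R4: [0, 0, 0, 0]
Echelon form has 4 nonzero rows, so rank(M) = 4.

4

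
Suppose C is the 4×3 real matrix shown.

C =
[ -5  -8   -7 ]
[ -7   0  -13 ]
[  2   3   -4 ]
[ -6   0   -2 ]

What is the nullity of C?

Row reduce to echelon form.
R2 ← R2 − (7/5)·R1: [0, 56/5, -16/5]
R3 ← R3 + (2/5)·R1: [0, -1/5, -34/5]
R4 ← R4 − (6/5)·R1: [0, 48/5, 32/5]
R3 ← R3 + (1/56)·R2: [0, 0, -48/7]
R4 ← R4 − (6/7)·R2: [0, 0, 64/7]
R4 ← R4 + (4/3)·R3: [0, 0, 0]
3 nonzero rows, so rank(C) = 3.
C has 3 columns; by rank–nullity, nullity = 3 − 3 = 0.

0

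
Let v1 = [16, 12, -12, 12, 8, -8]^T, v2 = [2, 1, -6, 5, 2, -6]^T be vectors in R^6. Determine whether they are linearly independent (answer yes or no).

yes

Form the matrix with these vectors as rows and row reduce.
R2 ← R2 − (1/8)·R1: [0, -1/2, -9/2, 7/2, 1, -5]
2 nonzero rows, so the 2 vectors span a space of dimension 2.
Since 2 = 2, the vectors are linearly independent.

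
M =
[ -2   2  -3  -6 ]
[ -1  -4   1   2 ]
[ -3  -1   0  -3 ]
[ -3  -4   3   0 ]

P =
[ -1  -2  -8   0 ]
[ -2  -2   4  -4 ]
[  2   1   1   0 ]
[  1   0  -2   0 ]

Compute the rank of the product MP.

First compute MP:
[[-14,  -3,  33,  -8],
 [ 13,  11, -11,  16],
 [  2,   8,  26,   4],
 [ 17,  17,  11,  16]]
Now row reduce the product.
R2 ← R2 + (13/14)·R1: [0, 115/14, 275/14, 60/7]
R3 ← R3 + (1/7)·R1: [0, 53/7, 215/7, 20/7]
R4 ← R4 + (17/14)·R1: [0, 187/14, 715/14, 44/7]
R3 ← R3 − (106/115)·R2: [0, 0, 290/23, -116/23]
R4 ← R4 − (187/115)·R2: [0, 0, 440/23, -176/23]
R4 ← R4 − (44/29)·R3: [0, 0, 0, 0]
3 nonzero rows, so rank(MP) = 3.

3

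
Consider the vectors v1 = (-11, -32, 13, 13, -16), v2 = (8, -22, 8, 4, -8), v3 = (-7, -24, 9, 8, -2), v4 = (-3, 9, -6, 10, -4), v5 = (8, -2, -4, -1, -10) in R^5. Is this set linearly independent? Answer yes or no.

yes

Form the matrix with these vectors as rows and row reduce.
R2 ← R2 + (8/11)·R1: [0, -498/11, 192/11, 148/11, -216/11]
R3 ← R3 − (7/11)·R1: [0, -40/11, 8/11, -3/11, 90/11]
R4 ← R4 − (3/11)·R1: [0, 195/11, -105/11, 71/11, 4/11]
R5 ← R5 + (8/11)·R1: [0, -278/11, 60/11, 93/11, -238/11]
R3 ← R3 − (20/249)·R2: [0, 0, -56/83, -337/249, 810/83]
R4 ← R4 + (65/166)·R2: [0, 0, -225/83, 973/83, -608/83]
R5 ← R5 − (139/249)·R2: [0, 0, -356/83, 235/249, -886/83]
R4 ← R4 − (225/56)·R3: [0, 0, 0, 961/56, -1303/28]
R5 ← R5 − (89/14)·R3: [0, 0, 0, 401/42, -509/7]
R5 ← R5 − (1604/2883)·R4: [0, 0, 0, 0, -134992/2883]
5 nonzero rows, so the 5 vectors span a space of dimension 5.
Since 5 = 5, the vectors are linearly independent.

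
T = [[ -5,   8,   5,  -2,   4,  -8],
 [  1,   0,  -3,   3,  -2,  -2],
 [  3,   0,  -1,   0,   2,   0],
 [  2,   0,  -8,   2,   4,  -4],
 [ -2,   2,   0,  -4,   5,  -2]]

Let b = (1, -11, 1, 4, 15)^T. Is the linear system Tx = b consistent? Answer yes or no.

yes

Row reduce the augmented matrix [T | b].
R2 ← R2 + (1/5)·R1: [0, 8/5, -2, 13/5, -6/5, -18/5, -54/5]
R3 ← R3 + (3/5)·R1: [0, 24/5, 2, -6/5, 22/5, -24/5, 8/5]
R4 ← R4 + (2/5)·R1: [0, 16/5, -6, 6/5, 28/5, -36/5, 22/5]
R5 ← R5 − (2/5)·R1: [0, -6/5, -2, -16/5, 17/5, 6/5, 73/5]
R3 ← R3 − (3)·R2: [0, 0, 8, -9, 8, 6, 34]
R4 ← R4 − (2)·R2: [0, 0, -2, -4, 8, 0, 26]
R5 ← R5 + (3/4)·R2: [0, 0, -7/2, -5/4, 5/2, -3/2, 13/2]
R4 ← R4 + (1/4)·R3: [0, 0, 0, -25/4, 10, 3/2, 69/2]
R5 ← R5 + (7/16)·R3: [0, 0, 0, -83/16, 6, 9/8, 171/8]
R5 ← R5 − (83/100)·R4: [0, 0, 0, 0, -23/10, -3/25, -363/50]
The echelon form has 5 nonzero rows, and every pivot lies in the first 6 columns, so rank(T) = rank([T|b]) = 5.
The system is consistent.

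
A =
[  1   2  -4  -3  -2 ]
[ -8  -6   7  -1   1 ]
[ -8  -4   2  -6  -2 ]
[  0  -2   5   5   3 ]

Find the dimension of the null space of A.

Row reduce to echelon form.
R2 ← R2 + (8)·R1: [0, 10, -25, -25, -15]
R3 ← R3 + (8)·R1: [0, 12, -30, -30, -18]
R3 ← R3 − (6/5)·R2: [0, 0, 0, 0, 0]
R4 ← R4 + (1/5)·R2: [0, 0, 0, 0, 0]
2 nonzero rows, so rank(A) = 2.
A has 5 columns; by rank–nullity, nullity = 5 − 2 = 3.

3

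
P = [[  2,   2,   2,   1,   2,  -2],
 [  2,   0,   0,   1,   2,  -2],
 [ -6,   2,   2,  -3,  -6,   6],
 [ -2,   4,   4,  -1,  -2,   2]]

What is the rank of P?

Row reduce to echelon form.
R2 ← R2 − R1: [0, -2, -2, 0, 0, 0]
R3 ← R3 + (3)·R1: [0, 8, 8, 0, 0, 0]
R4 ← R4 + R1: [0, 6, 6, 0, 0, 0]
R3 ← R3 + (4)·R2: [0, 0, 0, 0, 0, 0]
R4 ← R4 + (3)·R2: [0, 0, 0, 0, 0, 0]
Echelon form has 2 nonzero rows, so rank(P) = 2.

2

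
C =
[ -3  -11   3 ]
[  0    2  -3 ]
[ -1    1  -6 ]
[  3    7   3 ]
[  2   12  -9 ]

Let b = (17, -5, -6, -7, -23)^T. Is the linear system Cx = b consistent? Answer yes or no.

yes

Row reduce the augmented matrix [C | b].
R3 ← R3 − (1/3)·R1: [0, 14/3, -7, -35/3]
R4 ← R4 + R1: [0, -4, 6, 10]
R5 ← R5 + (2/3)·R1: [0, 14/3, -7, -35/3]
R3 ← R3 − (7/3)·R2: [0, 0, 0, 0]
R4 ← R4 + (2)·R2: [0, 0, 0, 0]
R5 ← R5 − (7/3)·R2: [0, 0, 0, 0]
The echelon form has 2 nonzero rows, and every pivot lies in the first 3 columns, so rank(C) = rank([C|b]) = 2.
The system is consistent.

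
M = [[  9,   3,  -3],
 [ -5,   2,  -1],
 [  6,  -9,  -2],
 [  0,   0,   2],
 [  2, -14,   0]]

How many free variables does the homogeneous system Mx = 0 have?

Row reduce to echelon form.
R2 ← R2 + (5/9)·R1: [0, 11/3, -8/3]
R3 ← R3 − (2/3)·R1: [0, -11, 0]
R5 ← R5 − (2/9)·R1: [0, -44/3, 2/3]
R3 ← R3 + (3)·R2: [0, 0, -8]
R5 ← R5 + (4)·R2: [0, 0, -10]
R4 ← R4 + (1/4)·R3: [0, 0, 0]
R5 ← R5 − (5/4)·R3: [0, 0, 0]
3 nonzero rows, so rank(M) = 3.
M has 3 columns; by rank–nullity, nullity = 3 − 3 = 0.

0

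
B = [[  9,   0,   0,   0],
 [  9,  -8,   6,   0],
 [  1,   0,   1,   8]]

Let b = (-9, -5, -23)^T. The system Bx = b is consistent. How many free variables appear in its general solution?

Row reduce the augmented matrix [B | b].
R2 ← R2 − R1: [0, -8, 6, 0, 4]
R3 ← R3 − (1/9)·R1: [0, 0, 1, 8, -22]
The echelon form has 3 nonzero rows, and every pivot lies in the first 4 columns, so rank(B) = rank([B|b]) = 3.
The system is consistent.
Free variables = (unknowns) − (rank) = 4 − 3 = 1.

1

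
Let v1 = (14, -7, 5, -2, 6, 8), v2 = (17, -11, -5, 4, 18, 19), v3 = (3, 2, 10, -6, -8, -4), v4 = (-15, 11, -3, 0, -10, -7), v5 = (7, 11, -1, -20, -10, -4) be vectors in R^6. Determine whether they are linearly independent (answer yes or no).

Form the matrix with these vectors as rows and row reduce.
R2 ← R2 − (17/14)·R1: [0, -5/2, -155/14, 45/7, 75/7, 65/7]
R3 ← R3 − (3/14)·R1: [0, 7/2, 125/14, -39/7, -65/7, -40/7]
R4 ← R4 + (15/14)·R1: [0, 7/2, 33/14, -15/7, -25/7, 11/7]
R5 ← R5 − (1/2)·R1: [0, 29/2, -7/2, -19, -13, -8]
R3 ← R3 + (7/5)·R2: [0, 0, -46/7, 24/7, 40/7, 51/7]
R4 ← R4 + (7/5)·R2: [0, 0, -92/7, 48/7, 80/7, 102/7]
R5 ← R5 + (29/5)·R2: [0, 0, -474/7, 128/7, 344/7, 321/7]
R4 ← R4 − (2)·R3: [0, 0, 0, 0, 0, 0]
R5 ← R5 − (237/23)·R3: [0, 0, 0, -392/23, -224/23, -672/23]
Swap R4 ↔ R5
4 nonzero rows, so the 5 vectors span a space of dimension 4.
Since 4 < 5, the vectors are linearly dependent.

no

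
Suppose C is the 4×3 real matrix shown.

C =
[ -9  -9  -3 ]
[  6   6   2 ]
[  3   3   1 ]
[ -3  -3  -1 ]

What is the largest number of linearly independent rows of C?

1

Row reduce to echelon form.
R2 ← R2 + (2/3)·R1: [0, 0, 0]
R3 ← R3 + (1/3)·R1: [0, 0, 0]
R4 ← R4 − (1/3)·R1: [0, 0, 0]
Echelon form has 1 nonzero row, so rank(C) = 1.
The rank gives the maximum number of linearly independent rows: 1.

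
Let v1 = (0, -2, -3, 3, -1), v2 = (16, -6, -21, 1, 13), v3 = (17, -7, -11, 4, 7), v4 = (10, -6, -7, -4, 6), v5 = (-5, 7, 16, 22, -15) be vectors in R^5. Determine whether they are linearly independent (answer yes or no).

Form the matrix with these vectors as rows and row reduce.
Swap R1 ↔ R2
R3 ← R3 − (17/16)·R1: [0, -5/8, 181/16, 47/16, -109/16]
R4 ← R4 − (5/8)·R1: [0, -9/4, 49/8, -37/8, -17/8]
R5 ← R5 + (5/16)·R1: [0, 41/8, 151/16, 357/16, -175/16]
R3 ← R3 − (5/16)·R2: [0, 0, 49/4, 2, -13/2]
R4 ← R4 − (9/8)·R2: [0, 0, 19/2, -8, -1]
R5 ← R5 + (41/16)·R2: [0, 0, 7/4, 30, -27/2]
R4 ← R4 − (38/49)·R3: [0, 0, 0, -468/49, 198/49]
R5 ← R5 − (1/7)·R3: [0, 0, 0, 208/7, -88/7]
R5 ← R5 + (28/9)·R4: [0, 0, 0, 0, 0]
4 nonzero rows, so the 5 vectors span a space of dimension 4.
Since 4 < 5, the vectors are linearly dependent.

no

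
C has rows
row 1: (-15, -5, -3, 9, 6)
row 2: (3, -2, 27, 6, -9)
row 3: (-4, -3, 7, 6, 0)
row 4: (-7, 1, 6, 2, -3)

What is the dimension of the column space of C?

Row reduce to echelon form.
R2 ← R2 + (1/5)·R1: [0, -3, 132/5, 39/5, -39/5]
R3 ← R3 − (4/15)·R1: [0, -5/3, 39/5, 18/5, -8/5]
R4 ← R4 − (7/15)·R1: [0, 10/3, 37/5, -11/5, -29/5]
R3 ← R3 − (5/9)·R2: [0, 0, -103/15, -11/15, 41/15]
R4 ← R4 + (10/9)·R2: [0, 0, 551/15, 97/15, -217/15]
R4 ← R4 + (551/103)·R3: [0, 0, 0, 262/103, 16/103]
Echelon form has 4 nonzero rows, so rank(C) = 4.
The column space has dimension equal to the rank: 4.

4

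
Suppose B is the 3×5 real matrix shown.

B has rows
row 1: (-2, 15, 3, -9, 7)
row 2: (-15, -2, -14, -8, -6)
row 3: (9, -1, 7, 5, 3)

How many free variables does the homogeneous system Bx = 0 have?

Row reduce to echelon form.
R2 ← R2 − (15/2)·R1: [0, -229/2, -73/2, 119/2, -117/2]
R3 ← R3 + (9/2)·R1: [0, 133/2, 41/2, -71/2, 69/2]
R3 ← R3 + (133/229)·R2: [0, 0, -160/229, -216/229, 120/229]
3 nonzero rows, so rank(B) = 3.
B has 5 columns; by rank–nullity, nullity = 5 − 3 = 2.

2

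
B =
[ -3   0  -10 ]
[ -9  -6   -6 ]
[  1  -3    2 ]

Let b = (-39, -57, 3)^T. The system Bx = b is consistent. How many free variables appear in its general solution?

0

Row reduce the augmented matrix [B | b].
R2 ← R2 − (3)·R1: [0, -6, 24, 60]
R3 ← R3 + (1/3)·R1: [0, -3, -4/3, -10]
R3 ← R3 − (1/2)·R2: [0, 0, -40/3, -40]
The echelon form has 3 nonzero rows, and every pivot lies in the first 3 columns, so rank(B) = rank([B|b]) = 3.
The system is consistent.
Free variables = (unknowns) − (rank) = 3 − 3 = 0.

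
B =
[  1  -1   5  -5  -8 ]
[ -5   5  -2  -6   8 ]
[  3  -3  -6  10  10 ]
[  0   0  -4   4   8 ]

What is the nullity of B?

Row reduce to echelon form.
R2 ← R2 + (5)·R1: [0, 0, 23, -31, -32]
R3 ← R3 − (3)·R1: [0, 0, -21, 25, 34]
R3 ← R3 + (21/23)·R2: [0, 0, 0, -76/23, 110/23]
R4 ← R4 + (4/23)·R2: [0, 0, 0, -32/23, 56/23]
R4 ← R4 − (8/19)·R3: [0, 0, 0, 0, 8/19]
4 nonzero rows, so rank(B) = 4.
B has 5 columns; by rank–nullity, nullity = 5 − 4 = 1.

1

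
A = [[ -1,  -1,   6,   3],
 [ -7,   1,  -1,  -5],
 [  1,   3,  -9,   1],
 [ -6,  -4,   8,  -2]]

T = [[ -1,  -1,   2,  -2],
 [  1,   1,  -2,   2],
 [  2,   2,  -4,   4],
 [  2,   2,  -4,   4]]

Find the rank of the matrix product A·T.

First compute AT:
[[ 18,  18, -36,  36],
 [ -4,  -4,   8,  -8],
 [-14, -14,  28, -28],
 [ 14,  14, -28,  28]]
Now row reduce the product.
R2 ← R2 + (2/9)·R1: [0, 0, 0, 0]
R3 ← R3 + (7/9)·R1: [0, 0, 0, 0]
R4 ← R4 − (7/9)·R1: [0, 0, 0, 0]
1 nonzero row, so rank(AT) = 1.

1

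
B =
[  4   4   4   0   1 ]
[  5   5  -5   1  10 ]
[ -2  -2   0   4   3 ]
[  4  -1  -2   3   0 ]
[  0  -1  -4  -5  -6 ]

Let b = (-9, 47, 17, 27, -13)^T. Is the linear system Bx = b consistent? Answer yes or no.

yes

Row reduce the augmented matrix [B | b].
R2 ← R2 − (5/4)·R1: [0, 0, -10, 1, 35/4, 233/4]
R3 ← R3 + (1/2)·R1: [0, 0, 2, 4, 7/2, 25/2]
R4 ← R4 − R1: [0, -5, -6, 3, -1, 36]
Swap R2 ↔ R4
R5 ← R5 − (1/5)·R2: [0, 0, -14/5, -28/5, -29/5, -101/5]
R4 ← R4 + (5)·R3: [0, 0, 0, 21, 105/4, 483/4]
R5 ← R5 + (7/5)·R3: [0, 0, 0, 0, -9/10, -27/10]
The echelon form has 5 nonzero rows, and every pivot lies in the first 5 columns, so rank(B) = rank([B|b]) = 5.
The system is consistent.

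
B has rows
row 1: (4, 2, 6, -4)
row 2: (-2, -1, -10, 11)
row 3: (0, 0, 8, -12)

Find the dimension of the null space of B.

Row reduce to echelon form.
R2 ← R2 + (1/2)·R1: [0, 0, -7, 9]
R3 ← R3 + (8/7)·R2: [0, 0, 0, -12/7]
3 nonzero rows, so rank(B) = 3.
B has 4 columns; by rank–nullity, nullity = 4 − 3 = 1.

1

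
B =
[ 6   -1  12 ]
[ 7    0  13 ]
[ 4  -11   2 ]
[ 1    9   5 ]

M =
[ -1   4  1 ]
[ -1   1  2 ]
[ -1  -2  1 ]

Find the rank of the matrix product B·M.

First compute BM:
[[-17,  -1,  16],
 [-20,   2,  20],
 [  5,   1, -16],
 [-15,   3,  24]]
Now row reduce the product.
R2 ← R2 − (20/17)·R1: [0, 54/17, 20/17]
R3 ← R3 + (5/17)·R1: [0, 12/17, -192/17]
R4 ← R4 − (15/17)·R1: [0, 66/17, 168/17]
R3 ← R3 − (2/9)·R2: [0, 0, -104/9]
R4 ← R4 − (11/9)·R2: [0, 0, 76/9]
R4 ← R4 + (19/26)·R3: [0, 0, 0]
3 nonzero rows, so rank(BM) = 3.

3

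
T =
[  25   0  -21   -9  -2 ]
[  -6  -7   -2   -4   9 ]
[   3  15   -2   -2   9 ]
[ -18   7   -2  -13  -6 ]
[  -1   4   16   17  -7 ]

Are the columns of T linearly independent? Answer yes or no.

Row reduce T to echelon form.
R2 ← R2 + (6/25)·R1: [0, -7, -176/25, -154/25, 213/25]
R3 ← R3 − (3/25)·R1: [0, 15, 13/25, -23/25, 231/25]
R4 ← R4 + (18/25)·R1: [0, 7, -428/25, -487/25, -186/25]
R5 ← R5 + (1/25)·R1: [0, 4, 379/25, 416/25, -177/25]
R3 ← R3 + (15/7)·R2: [0, 0, -2549/175, -353/25, 4812/175]
R4 ← R4 + R2: [0, 0, -604/25, -641/25, 27/25]
R5 ← R5 + (4/7)·R2: [0, 0, 1949/175, 328/25, -387/175]
R4 ← R4 − (4228/2549)·R3: [0, 0, 0, -5657/2549, -113505/2549]
R5 ← R5 + (1949/2549)·R3: [0, 0, 0, 5923/2549, 47955/2549]
R5 ← R5 + (5923/5657)·R4: [0, 0, 0, 0, -157320/5657]
5 pivots among 5 columns.
Every column is a pivot column, so the columns are linearly independent.

yes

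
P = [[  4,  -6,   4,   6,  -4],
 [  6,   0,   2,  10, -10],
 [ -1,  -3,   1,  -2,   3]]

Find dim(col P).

2

Row reduce to echelon form.
R2 ← R2 − (3/2)·R1: [0, 9, -4, 1, -4]
R3 ← R3 + (1/4)·R1: [0, -9/2, 2, -1/2, 2]
R3 ← R3 + (1/2)·R2: [0, 0, 0, 0, 0]
Echelon form has 2 nonzero rows, so rank(P) = 2.
The column space has dimension equal to the rank: 2.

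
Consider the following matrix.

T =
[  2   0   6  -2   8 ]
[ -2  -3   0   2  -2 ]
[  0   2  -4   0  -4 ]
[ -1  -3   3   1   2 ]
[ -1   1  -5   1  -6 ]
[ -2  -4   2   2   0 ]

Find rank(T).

2

Row reduce to echelon form.
R2 ← R2 + R1: [0, -3, 6, 0, 6]
R4 ← R4 + (1/2)·R1: [0, -3, 6, 0, 6]
R5 ← R5 + (1/2)·R1: [0, 1, -2, 0, -2]
R6 ← R6 + R1: [0, -4, 8, 0, 8]
R3 ← R3 + (2/3)·R2: [0, 0, 0, 0, 0]
R4 ← R4 − R2: [0, 0, 0, 0, 0]
R5 ← R5 + (1/3)·R2: [0, 0, 0, 0, 0]
R6 ← R6 − (4/3)·R2: [0, 0, 0, 0, 0]
Echelon form has 2 nonzero rows, so rank(T) = 2.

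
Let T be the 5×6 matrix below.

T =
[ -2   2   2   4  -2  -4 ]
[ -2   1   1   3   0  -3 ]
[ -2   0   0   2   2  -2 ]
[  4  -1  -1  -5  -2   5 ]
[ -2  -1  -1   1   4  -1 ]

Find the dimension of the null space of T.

Row reduce to echelon form.
R2 ← R2 − R1: [0, -1, -1, -1, 2, 1]
R3 ← R3 − R1: [0, -2, -2, -2, 4, 2]
R4 ← R4 + (2)·R1: [0, 3, 3, 3, -6, -3]
R5 ← R5 − R1: [0, -3, -3, -3, 6, 3]
R3 ← R3 − (2)·R2: [0, 0, 0, 0, 0, 0]
R4 ← R4 + (3)·R2: [0, 0, 0, 0, 0, 0]
R5 ← R5 − (3)·R2: [0, 0, 0, 0, 0, 0]
2 nonzero rows, so rank(T) = 2.
T has 6 columns; by rank–nullity, nullity = 6 − 2 = 4.

4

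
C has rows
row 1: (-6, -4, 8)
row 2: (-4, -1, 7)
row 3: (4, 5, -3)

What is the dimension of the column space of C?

Row reduce to echelon form.
R2 ← R2 − (2/3)·R1: [0, 5/3, 5/3]
R3 ← R3 + (2/3)·R1: [0, 7/3, 7/3]
R3 ← R3 − (7/5)·R2: [0, 0, 0]
Echelon form has 2 nonzero rows, so rank(C) = 2.
The column space has dimension equal to the rank: 2.

2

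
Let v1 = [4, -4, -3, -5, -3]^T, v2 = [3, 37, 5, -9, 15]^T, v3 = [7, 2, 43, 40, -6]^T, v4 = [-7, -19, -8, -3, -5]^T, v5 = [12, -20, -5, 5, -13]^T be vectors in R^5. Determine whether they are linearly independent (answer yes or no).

yes

Form the matrix with these vectors as rows and row reduce.
R2 ← R2 − (3/4)·R1: [0, 40, 29/4, -21/4, 69/4]
R3 ← R3 − (7/4)·R1: [0, 9, 193/4, 195/4, -3/4]
R4 ← R4 + (7/4)·R1: [0, -26, -53/4, -47/4, -41/4]
R5 ← R5 − (3)·R1: [0, -8, 4, 20, -4]
R3 ← R3 − (9/40)·R2: [0, 0, 7459/160, 7989/160, -741/160]
R4 ← R4 + (13/20)·R2: [0, 0, -683/80, -1213/80, 77/80]
R5 ← R5 + (1/5)·R2: [0, 0, 109/20, 379/20, -11/20]
R4 ← R4 + (1366/7459)·R3: [0, 0, 0, -44891/7459, 853/7459]
R5 ← R5 − (872/7459)·R3: [0, 0, 0, 97808/7459, -64/7459]
R5 ← R5 + (97808/44891)·R4: [0, 0, 0, 0, 10800/44891]
5 nonzero rows, so the 5 vectors span a space of dimension 5.
Since 5 = 5, the vectors are linearly independent.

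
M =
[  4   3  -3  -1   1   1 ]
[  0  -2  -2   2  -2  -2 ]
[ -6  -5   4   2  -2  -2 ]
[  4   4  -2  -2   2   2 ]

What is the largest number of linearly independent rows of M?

Row reduce to echelon form.
R3 ← R3 + (3/2)·R1: [0, -1/2, -1/2, 1/2, -1/2, -1/2]
R4 ← R4 − R1: [0, 1, 1, -1, 1, 1]
R3 ← R3 − (1/4)·R2: [0, 0, 0, 0, 0, 0]
R4 ← R4 + (1/2)·R2: [0, 0, 0, 0, 0, 0]
Echelon form has 2 nonzero rows, so rank(M) = 2.
The rank gives the maximum number of linearly independent rows: 2.

2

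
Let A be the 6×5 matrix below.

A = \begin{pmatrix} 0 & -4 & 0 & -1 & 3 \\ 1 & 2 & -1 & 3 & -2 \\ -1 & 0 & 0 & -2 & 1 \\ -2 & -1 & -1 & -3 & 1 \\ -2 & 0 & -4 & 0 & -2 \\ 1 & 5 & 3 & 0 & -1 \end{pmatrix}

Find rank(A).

Row reduce to echelon form.
Swap R1 ↔ R2
R3 ← R3 + R1: [0, 2, -1, 1, -1]
R4 ← R4 + (2)·R1: [0, 3, -3, 3, -3]
R5 ← R5 + (2)·R1: [0, 4, -6, 6, -6]
R6 ← R6 − R1: [0, 3, 4, -3, 1]
R3 ← R3 + (1/2)·R2: [0, 0, -1, 1/2, 1/2]
R4 ← R4 + (3/4)·R2: [0, 0, -3, 9/4, -3/4]
R5 ← R5 + R2: [0, 0, -6, 5, -3]
R6 ← R6 + (3/4)·R2: [0, 0, 4, -15/4, 13/4]
R4 ← R4 − (3)·R3: [0, 0, 0, 3/4, -9/4]
R5 ← R5 − (6)·R3: [0, 0, 0, 2, -6]
R6 ← R6 + (4)·R3: [0, 0, 0, -7/4, 21/4]
R5 ← R5 − (8/3)·R4: [0, 0, 0, 0, 0]
R6 ← R6 + (7/3)·R4: [0, 0, 0, 0, 0]
Echelon form has 4 nonzero rows, so rank(A) = 4.

4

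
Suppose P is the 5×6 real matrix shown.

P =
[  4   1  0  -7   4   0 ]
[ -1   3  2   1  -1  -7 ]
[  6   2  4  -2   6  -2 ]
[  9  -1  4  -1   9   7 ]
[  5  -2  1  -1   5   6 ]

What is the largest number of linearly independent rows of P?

Row reduce to echelon form.
R2 ← R2 + (1/4)·R1: [0, 13/4, 2, -3/4, 0, -7]
R3 ← R3 − (3/2)·R1: [0, 1/2, 4, 17/2, 0, -2]
R4 ← R4 − (9/4)·R1: [0, -13/4, 4, 59/4, 0, 7]
R5 ← R5 − (5/4)·R1: [0, -13/4, 1, 31/4, 0, 6]
R3 ← R3 − (2/13)·R2: [0, 0, 48/13, 112/13, 0, -12/13]
R4 ← R4 + R2: [0, 0, 6, 14, 0, 0]
R5 ← R5 + R2: [0, 0, 3, 7, 0, -1]
R4 ← R4 − (13/8)·R3: [0, 0, 0, 0, 0, 3/2]
R5 ← R5 − (13/16)·R3: [0, 0, 0, 0, 0, -1/4]
R5 ← R5 + (1/6)·R4: [0, 0, 0, 0, 0, 0]
Echelon form has 4 nonzero rows, so rank(P) = 4.
The rank gives the maximum number of linearly independent rows: 4.

4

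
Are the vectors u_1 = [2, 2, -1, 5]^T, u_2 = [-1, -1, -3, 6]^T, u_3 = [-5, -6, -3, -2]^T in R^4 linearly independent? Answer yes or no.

yes

Form the matrix with these vectors as rows and row reduce.
R2 ← R2 + (1/2)·R1: [0, 0, -7/2, 17/2]
R3 ← R3 + (5/2)·R1: [0, -1, -11/2, 21/2]
Swap R2 ↔ R3
3 nonzero rows, so the 3 vectors span a space of dimension 3.
Since 3 = 3, the vectors are linearly independent.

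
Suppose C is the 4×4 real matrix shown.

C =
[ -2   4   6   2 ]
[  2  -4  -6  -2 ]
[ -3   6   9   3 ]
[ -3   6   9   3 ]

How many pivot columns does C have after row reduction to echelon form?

Row reduce to echelon form.
R2 ← R2 + R1: [0, 0, 0, 0]
R3 ← R3 − (3/2)·R1: [0, 0, 0, 0]
R4 ← R4 − (3/2)·R1: [0, 0, 0, 0]
Echelon form has 1 nonzero row, so rank(C) = 1.
Each nonzero row contributes one pivot column: 1 pivot columns.

1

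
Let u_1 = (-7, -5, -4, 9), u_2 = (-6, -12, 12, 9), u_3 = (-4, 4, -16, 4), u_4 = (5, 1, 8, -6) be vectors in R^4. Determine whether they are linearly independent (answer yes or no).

Form the matrix with these vectors as rows and row reduce.
R2 ← R2 − (6/7)·R1: [0, -54/7, 108/7, 9/7]
R3 ← R3 − (4/7)·R1: [0, 48/7, -96/7, -8/7]
R4 ← R4 + (5/7)·R1: [0, -18/7, 36/7, 3/7]
R3 ← R3 + (8/9)·R2: [0, 0, 0, 0]
R4 ← R4 − (1/3)·R2: [0, 0, 0, 0]
2 nonzero rows, so the 4 vectors span a space of dimension 2.
Since 2 < 4, the vectors are linearly dependent.

no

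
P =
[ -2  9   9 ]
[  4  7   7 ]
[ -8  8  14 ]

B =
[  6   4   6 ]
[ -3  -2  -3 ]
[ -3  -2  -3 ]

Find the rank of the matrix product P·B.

First compute PB:
[[-66, -44, -66],
 [-18, -12, -18],
 [-114, -76, -114]]
Now row reduce the product.
R2 ← R2 − (3/11)·R1: [0, 0, 0]
R3 ← R3 − (19/11)·R1: [0, 0, 0]
1 nonzero row, so rank(PB) = 1.

1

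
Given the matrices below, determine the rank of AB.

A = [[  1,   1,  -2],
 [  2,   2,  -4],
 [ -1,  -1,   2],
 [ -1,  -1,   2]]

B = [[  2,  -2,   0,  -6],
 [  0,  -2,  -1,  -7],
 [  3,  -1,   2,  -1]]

First compute AB:
[[ -4,  -2,  -5, -11],
 [ -8,  -4, -10, -22],
 [  4,   2,   5,  11],
 [  4,   2,   5,  11]]
Now row reduce the product.
R2 ← R2 − (2)·R1: [0, 0, 0, 0]
R3 ← R3 + R1: [0, 0, 0, 0]
R4 ← R4 + R1: [0, 0, 0, 0]
1 nonzero row, so rank(AB) = 1.

1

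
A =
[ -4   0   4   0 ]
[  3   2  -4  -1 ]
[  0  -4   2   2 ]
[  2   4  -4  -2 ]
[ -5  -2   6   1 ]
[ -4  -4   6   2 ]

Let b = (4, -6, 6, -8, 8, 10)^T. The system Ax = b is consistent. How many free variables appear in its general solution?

2

Row reduce the augmented matrix [A | b].
R2 ← R2 + (3/4)·R1: [0, 2, -1, -1, -3]
R4 ← R4 + (1/2)·R1: [0, 4, -2, -2, -6]
R5 ← R5 − (5/4)·R1: [0, -2, 1, 1, 3]
R6 ← R6 − R1: [0, -4, 2, 2, 6]
R3 ← R3 + (2)·R2: [0, 0, 0, 0, 0]
R4 ← R4 − (2)·R2: [0, 0, 0, 0, 0]
R5 ← R5 + R2: [0, 0, 0, 0, 0]
R6 ← R6 + (2)·R2: [0, 0, 0, 0, 0]
The echelon form has 2 nonzero rows, and every pivot lies in the first 4 columns, so rank(A) = rank([A|b]) = 2.
The system is consistent.
Free variables = (unknowns) − (rank) = 4 − 2 = 2.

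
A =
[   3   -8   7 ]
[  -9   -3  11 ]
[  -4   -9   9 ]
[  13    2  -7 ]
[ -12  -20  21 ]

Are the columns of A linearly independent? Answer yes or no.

yes

Row reduce A to echelon form.
R2 ← R2 + (3)·R1: [0, -27, 32]
R3 ← R3 + (4/3)·R1: [0, -59/3, 55/3]
R4 ← R4 − (13/3)·R1: [0, 110/3, -112/3]
R5 ← R5 + (4)·R1: [0, -52, 49]
R3 ← R3 − (59/81)·R2: [0, 0, -403/81]
R4 ← R4 + (110/81)·R2: [0, 0, 496/81]
R5 ← R5 − (52/27)·R2: [0, 0, -341/27]
R4 ← R4 + (16/13)·R3: [0, 0, 0]
R5 ← R5 − (33/13)·R3: [0, 0, 0]
3 pivots among 3 columns.
Every column is a pivot column, so the columns are linearly independent.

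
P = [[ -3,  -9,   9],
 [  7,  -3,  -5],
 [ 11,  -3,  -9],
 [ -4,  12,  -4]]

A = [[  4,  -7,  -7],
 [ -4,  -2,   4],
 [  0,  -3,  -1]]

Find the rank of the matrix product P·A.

First compute PA:
[[ 24,  12, -24],
 [ 40, -28, -56],
 [ 56, -44, -80],
 [-64,  16,  80]]
Now row reduce the product.
R2 ← R2 − (5/3)·R1: [0, -48, -16]
R3 ← R3 − (7/3)·R1: [0, -72, -24]
R4 ← R4 + (8/3)·R1: [0, 48, 16]
R3 ← R3 − (3/2)·R2: [0, 0, 0]
R4 ← R4 + R2: [0, 0, 0]
2 nonzero rows, so rank(PA) = 2.

2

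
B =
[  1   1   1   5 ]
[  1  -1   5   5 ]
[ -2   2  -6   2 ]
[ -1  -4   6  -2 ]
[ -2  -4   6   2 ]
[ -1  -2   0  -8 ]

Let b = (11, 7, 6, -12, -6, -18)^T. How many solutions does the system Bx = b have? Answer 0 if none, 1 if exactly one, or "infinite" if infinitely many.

Row reduce the augmented matrix [B | b].
R2 ← R2 − R1: [0, -2, 4, 0, -4]
R3 ← R3 + (2)·R1: [0, 4, -4, 12, 28]
R4 ← R4 + R1: [0, -3, 7, 3, -1]
R5 ← R5 + (2)·R1: [0, -2, 8, 12, 16]
R6 ← R6 + R1: [0, -1, 1, -3, -7]
R3 ← R3 + (2)·R2: [0, 0, 4, 12, 20]
R4 ← R4 − (3/2)·R2: [0, 0, 1, 3, 5]
R5 ← R5 − R2: [0, 0, 4, 12, 20]
R6 ← R6 − (1/2)·R2: [0, 0, -1, -3, -5]
R4 ← R4 − (1/4)·R3: [0, 0, 0, 0, 0]
R5 ← R5 − R3: [0, 0, 0, 0, 0]
R6 ← R6 + (1/4)·R3: [0, 0, 0, 0, 0]
The echelon form has 3 nonzero rows, and every pivot lies in the first 4 columns, so rank(B) = rank([B|b]) = 3.
The system is consistent.
rank = 3 < 4 unknowns, so there are infinitely many solutions.

infinite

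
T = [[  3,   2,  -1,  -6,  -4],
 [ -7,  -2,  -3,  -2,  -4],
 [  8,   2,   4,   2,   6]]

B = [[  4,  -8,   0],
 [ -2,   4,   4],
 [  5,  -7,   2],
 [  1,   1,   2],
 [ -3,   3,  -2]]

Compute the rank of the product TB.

First compute TB:
[[  9, -27,   2],
 [-29,  55, -10],
 [ 32, -64,   8]]
Now row reduce the product.
R2 ← R2 + (29/9)·R1: [0, -32, -32/9]
R3 ← R3 − (32/9)·R1: [0, 32, 8/9]
R3 ← R3 + R2: [0, 0, -8/3]
3 nonzero rows, so rank(TB) = 3.

3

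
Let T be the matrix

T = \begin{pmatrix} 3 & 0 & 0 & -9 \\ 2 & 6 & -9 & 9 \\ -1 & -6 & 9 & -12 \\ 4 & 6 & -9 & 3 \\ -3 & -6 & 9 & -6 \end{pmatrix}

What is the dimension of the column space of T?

Row reduce to echelon form.
R2 ← R2 − (2/3)·R1: [0, 6, -9, 15]
R3 ← R3 + (1/3)·R1: [0, -6, 9, -15]
R4 ← R4 − (4/3)·R1: [0, 6, -9, 15]
R5 ← R5 + R1: [0, -6, 9, -15]
R3 ← R3 + R2: [0, 0, 0, 0]
R4 ← R4 − R2: [0, 0, 0, 0]
R5 ← R5 + R2: [0, 0, 0, 0]
Echelon form has 2 nonzero rows, so rank(T) = 2.
The column space has dimension equal to the rank: 2.

2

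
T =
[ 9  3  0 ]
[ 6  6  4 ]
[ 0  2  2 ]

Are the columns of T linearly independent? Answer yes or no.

no

Row reduce T to echelon form.
R2 ← R2 − (2/3)·R1: [0, 4, 4]
R3 ← R3 − (1/2)·R2: [0, 0, 0]
2 pivots among 3 columns.
Only 2 < 3 pivot columns, so the columns are linearly dependent.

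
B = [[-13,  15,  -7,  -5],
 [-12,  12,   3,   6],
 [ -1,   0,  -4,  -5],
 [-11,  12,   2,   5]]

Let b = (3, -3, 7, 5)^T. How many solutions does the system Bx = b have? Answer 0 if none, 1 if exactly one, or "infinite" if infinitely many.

0

Row reduce the augmented matrix [B | b].
R2 ← R2 − (12/13)·R1: [0, -24/13, 123/13, 138/13, -75/13]
R3 ← R3 − (1/13)·R1: [0, -15/13, -45/13, -60/13, 88/13]
R4 ← R4 − (11/13)·R1: [0, -9/13, 103/13, 120/13, 32/13]
R3 ← R3 − (5/8)·R2: [0, 0, -75/8, -45/4, 83/8]
R4 ← R4 − (3/8)·R2: [0, 0, 35/8, 21/4, 37/8]
R4 ← R4 + (7/15)·R3: [0, 0, 0, 0, 142/15]
The echelon form has 4 nonzero rows; the last pivot sits in the augmented column, so rank(B) = 3 but rank([B|b]) = 4.
Since the ranks differ, the system is inconsistent.
It has no solutions.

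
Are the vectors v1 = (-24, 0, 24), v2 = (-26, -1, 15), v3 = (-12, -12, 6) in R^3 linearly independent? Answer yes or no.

Form the matrix with these vectors as rows and row reduce.
R2 ← R2 − (13/12)·R1: [0, -1, -11]
R3 ← R3 − (1/2)·R1: [0, -12, -6]
R3 ← R3 − (12)·R2: [0, 0, 126]
3 nonzero rows, so the 3 vectors span a space of dimension 3.
Since 3 = 3, the vectors are linearly independent.

yes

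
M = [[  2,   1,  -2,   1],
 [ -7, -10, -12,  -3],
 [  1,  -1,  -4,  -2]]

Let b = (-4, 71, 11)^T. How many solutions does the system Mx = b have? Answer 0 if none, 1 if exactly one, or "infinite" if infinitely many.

infinite

Row reduce the augmented matrix [M | b].
R2 ← R2 + (7/2)·R1: [0, -13/2, -19, 1/2, 57]
R3 ← R3 − (1/2)·R1: [0, -3/2, -3, -5/2, 13]
R3 ← R3 − (3/13)·R2: [0, 0, 18/13, -34/13, -2/13]
The echelon form has 3 nonzero rows, and every pivot lies in the first 4 columns, so rank(M) = rank([M|b]) = 3.
The system is consistent.
rank = 3 < 4 unknowns, so there are infinitely many solutions.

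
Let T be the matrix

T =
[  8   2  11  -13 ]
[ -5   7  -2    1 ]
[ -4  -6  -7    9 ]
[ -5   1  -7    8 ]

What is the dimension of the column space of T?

3

Row reduce to echelon form.
R2 ← R2 + (5/8)·R1: [0, 33/4, 39/8, -57/8]
R3 ← R3 + (1/2)·R1: [0, -5, -3/2, 5/2]
R4 ← R4 + (5/8)·R1: [0, 9/4, -1/8, -1/8]
R3 ← R3 + (20/33)·R2: [0, 0, 16/11, -20/11]
R4 ← R4 − (3/11)·R2: [0, 0, -16/11, 20/11]
R4 ← R4 + R3: [0, 0, 0, 0]
Echelon form has 3 nonzero rows, so rank(T) = 3.
The column space has dimension equal to the rank: 3.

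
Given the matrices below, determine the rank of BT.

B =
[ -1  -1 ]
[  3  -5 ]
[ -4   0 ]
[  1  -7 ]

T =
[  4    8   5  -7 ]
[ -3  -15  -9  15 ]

2

First compute BT:
[[ -1,   7,   4,  -8],
 [ 27,  99,  60, -96],
 [-16, -32, -20,  28],
 [ 25, 113,  68, -112]]
Now row reduce the product.
R2 ← R2 + (27)·R1: [0, 288, 168, -312]
R3 ← R3 − (16)·R1: [0, -144, -84, 156]
R4 ← R4 + (25)·R1: [0, 288, 168, -312]
R3 ← R3 + (1/2)·R2: [0, 0, 0, 0]
R4 ← R4 − R2: [0, 0, 0, 0]
2 nonzero rows, so rank(BT) = 2.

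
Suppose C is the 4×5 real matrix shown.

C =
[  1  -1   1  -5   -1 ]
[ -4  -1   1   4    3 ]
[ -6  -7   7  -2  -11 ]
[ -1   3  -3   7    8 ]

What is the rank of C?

3

Row reduce to echelon form.
R2 ← R2 + (4)·R1: [0, -5, 5, -16, -1]
R3 ← R3 + (6)·R1: [0, -13, 13, -32, -17]
R4 ← R4 + R1: [0, 2, -2, 2, 7]
R3 ← R3 − (13/5)·R2: [0, 0, 0, 48/5, -72/5]
R4 ← R4 + (2/5)·R2: [0, 0, 0, -22/5, 33/5]
R4 ← R4 + (11/24)·R3: [0, 0, 0, 0, 0]
Echelon form has 3 nonzero rows, so rank(C) = 3.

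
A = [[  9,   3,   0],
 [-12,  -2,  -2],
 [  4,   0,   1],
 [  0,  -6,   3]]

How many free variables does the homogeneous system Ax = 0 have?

Row reduce to echelon form.
R2 ← R2 + (4/3)·R1: [0, 2, -2]
R3 ← R3 − (4/9)·R1: [0, -4/3, 1]
R3 ← R3 + (2/3)·R2: [0, 0, -1/3]
R4 ← R4 + (3)·R2: [0, 0, -3]
R4 ← R4 − (9)·R3: [0, 0, 0]
3 nonzero rows, so rank(A) = 3.
A has 3 columns; by rank–nullity, nullity = 3 − 3 = 0.

0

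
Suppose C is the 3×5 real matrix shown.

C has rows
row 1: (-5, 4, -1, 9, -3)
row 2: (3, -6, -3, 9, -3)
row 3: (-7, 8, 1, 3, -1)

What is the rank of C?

Row reduce to echelon form.
R2 ← R2 + (3/5)·R1: [0, -18/5, -18/5, 72/5, -24/5]
R3 ← R3 − (7/5)·R1: [0, 12/5, 12/5, -48/5, 16/5]
R3 ← R3 + (2/3)·R2: [0, 0, 0, 0, 0]
Echelon form has 2 nonzero rows, so rank(C) = 2.

2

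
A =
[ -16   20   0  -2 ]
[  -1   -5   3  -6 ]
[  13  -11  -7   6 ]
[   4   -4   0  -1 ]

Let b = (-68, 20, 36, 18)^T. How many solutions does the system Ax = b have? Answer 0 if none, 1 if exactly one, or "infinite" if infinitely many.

Row reduce the augmented matrix [A | b].
R2 ← R2 − (1/16)·R1: [0, -25/4, 3, -47/8, 97/4]
R3 ← R3 + (13/16)·R1: [0, 21/4, -7, 35/8, -77/4]
R4 ← R4 + (1/4)·R1: [0, 1, 0, -3/2, 1]
R3 ← R3 + (21/25)·R2: [0, 0, -112/25, -14/25, 28/25]
R4 ← R4 + (4/25)·R2: [0, 0, 12/25, -61/25, 122/25]
R4 ← R4 + (3/28)·R3: [0, 0, 0, -5/2, 5]
The echelon form has 4 nonzero rows, and every pivot lies in the first 4 columns, so rank(A) = rank([A|b]) = 4.
The system is consistent.
rank = 4 = number of unknowns, so the solution is unique.

1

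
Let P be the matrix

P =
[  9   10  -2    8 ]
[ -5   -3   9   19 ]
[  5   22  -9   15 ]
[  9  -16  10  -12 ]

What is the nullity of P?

Row reduce to echelon form.
R2 ← R2 + (5/9)·R1: [0, 23/9, 71/9, 211/9]
R3 ← R3 − (5/9)·R1: [0, 148/9, -71/9, 95/9]
R4 ← R4 − R1: [0, -26, 12, -20]
R3 ← R3 − (148/23)·R2: [0, 0, -1349/23, -3227/23]
R4 ← R4 + (234/23)·R2: [0, 0, 2122/23, 5026/23]
R4 ← R4 + (2122/1349)·R3: [0, 0, 0, -2940/1349]
4 nonzero rows, so rank(P) = 4.
P has 4 columns; by rank–nullity, nullity = 4 − 4 = 0.

0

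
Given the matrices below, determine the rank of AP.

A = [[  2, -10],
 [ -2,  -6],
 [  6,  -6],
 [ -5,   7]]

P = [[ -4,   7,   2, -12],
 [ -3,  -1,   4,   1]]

First compute AP:
[[ 22,  24, -36, -34],
 [ 26,  -8, -28,  18],
 [ -6,  48, -12, -78],
 [ -1, -42,  18,  67]]
Now row reduce the product.
R2 ← R2 − (13/11)·R1: [0, -400/11, 160/11, 640/11]
R3 ← R3 + (3/11)·R1: [0, 600/11, -240/11, -960/11]
R4 ← R4 + (1/22)·R1: [0, -450/11, 180/11, 720/11]
R3 ← R3 + (3/2)·R2: [0, 0, 0, 0]
R4 ← R4 − (9/8)·R2: [0, 0, 0, 0]
2 nonzero rows, so rank(AP) = 2.

2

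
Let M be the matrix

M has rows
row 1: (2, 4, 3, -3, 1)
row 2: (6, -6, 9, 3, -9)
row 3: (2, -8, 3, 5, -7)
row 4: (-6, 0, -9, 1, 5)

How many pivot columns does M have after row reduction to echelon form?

Row reduce to echelon form.
R2 ← R2 − (3)·R1: [0, -18, 0, 12, -12]
R3 ← R3 − R1: [0, -12, 0, 8, -8]
R4 ← R4 + (3)·R1: [0, 12, 0, -8, 8]
R3 ← R3 − (2/3)·R2: [0, 0, 0, 0, 0]
R4 ← R4 + (2/3)·R2: [0, 0, 0, 0, 0]
Echelon form has 2 nonzero rows, so rank(M) = 2.
Each nonzero row contributes one pivot column: 2 pivot columns.

2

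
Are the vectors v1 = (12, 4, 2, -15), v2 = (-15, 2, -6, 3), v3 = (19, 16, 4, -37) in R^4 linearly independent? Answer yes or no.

yes

Form the matrix with these vectors as rows and row reduce.
R2 ← R2 + (5/4)·R1: [0, 7, -7/2, -63/4]
R3 ← R3 − (19/12)·R1: [0, 29/3, 5/6, -53/4]
R3 ← R3 − (29/21)·R2: [0, 0, 17/3, 17/2]
3 nonzero rows, so the 3 vectors span a space of dimension 3.
Since 3 = 3, the vectors are linearly independent.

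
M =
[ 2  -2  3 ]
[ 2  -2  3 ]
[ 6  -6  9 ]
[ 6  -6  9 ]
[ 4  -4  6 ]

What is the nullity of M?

2

Row reduce to echelon form.
R2 ← R2 − R1: [0, 0, 0]
R3 ← R3 − (3)·R1: [0, 0, 0]
R4 ← R4 − (3)·R1: [0, 0, 0]
R5 ← R5 − (2)·R1: [0, 0, 0]
1 nonzero row, so rank(M) = 1.
M has 3 columns; by rank–nullity, nullity = 3 − 1 = 2.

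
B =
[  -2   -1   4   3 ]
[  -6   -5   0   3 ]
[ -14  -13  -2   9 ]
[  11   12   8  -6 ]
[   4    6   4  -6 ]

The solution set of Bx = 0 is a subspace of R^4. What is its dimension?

1

Row reduce to echelon form.
R2 ← R2 − (3)·R1: [0, -2, -12, -6]
R3 ← R3 − (7)·R1: [0, -6, -30, -12]
R4 ← R4 + (11/2)·R1: [0, 13/2, 30, 21/2]
R5 ← R5 + (2)·R1: [0, 4, 12, 0]
R3 ← R3 − (3)·R2: [0, 0, 6, 6]
R4 ← R4 + (13/4)·R2: [0, 0, -9, -9]
R5 ← R5 + (2)·R2: [0, 0, -12, -12]
R4 ← R4 + (3/2)·R3: [0, 0, 0, 0]
R5 ← R5 + (2)·R3: [0, 0, 0, 0]
3 nonzero rows, so rank(B) = 3.
B has 4 columns; by rank–nullity, nullity = 4 − 3 = 1.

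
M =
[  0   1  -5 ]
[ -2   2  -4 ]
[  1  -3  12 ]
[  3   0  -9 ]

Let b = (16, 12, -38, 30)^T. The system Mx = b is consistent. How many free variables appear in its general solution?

Row reduce the augmented matrix [M | b].
Swap R1 ↔ R2
R3 ← R3 + (1/2)·R1: [0, -2, 10, -32]
R4 ← R4 + (3/2)·R1: [0, 3, -15, 48]
R3 ← R3 + (2)·R2: [0, 0, 0, 0]
R4 ← R4 − (3)·R2: [0, 0, 0, 0]
The echelon form has 2 nonzero rows, and every pivot lies in the first 3 columns, so rank(M) = rank([M|b]) = 2.
The system is consistent.
Free variables = (unknowns) − (rank) = 3 − 2 = 1.

1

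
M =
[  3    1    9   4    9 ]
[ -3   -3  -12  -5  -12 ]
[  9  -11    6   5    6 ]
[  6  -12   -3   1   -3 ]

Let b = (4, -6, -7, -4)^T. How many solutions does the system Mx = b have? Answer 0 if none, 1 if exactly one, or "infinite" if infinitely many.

0

Row reduce the augmented matrix [M | b].
R2 ← R2 + R1: [0, -2, -3, -1, -3, -2]
R3 ← R3 − (3)·R1: [0, -14, -21, -7, -21, -19]
R4 ← R4 − (2)·R1: [0, -14, -21, -7, -21, -12]
R3 ← R3 − (7)·R2: [0, 0, 0, 0, 0, -5]
R4 ← R4 − (7)·R2: [0, 0, 0, 0, 0, 2]
R4 ← R4 + (2/5)·R3: [0, 0, 0, 0, 0, 0]
The echelon form has 3 nonzero rows; the last pivot sits in the augmented column, so rank(M) = 2 but rank([M|b]) = 3.
Since the ranks differ, the system is inconsistent.
It has no solutions.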